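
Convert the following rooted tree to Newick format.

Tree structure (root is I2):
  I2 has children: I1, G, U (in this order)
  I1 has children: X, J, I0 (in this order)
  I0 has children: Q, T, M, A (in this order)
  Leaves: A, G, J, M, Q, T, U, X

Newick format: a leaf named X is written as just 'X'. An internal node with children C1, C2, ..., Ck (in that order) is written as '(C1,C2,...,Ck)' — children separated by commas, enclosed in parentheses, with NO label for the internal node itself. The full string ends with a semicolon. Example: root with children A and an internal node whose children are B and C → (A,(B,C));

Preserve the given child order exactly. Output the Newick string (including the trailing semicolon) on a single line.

Answer: ((X,J,(Q,T,M,A)),G,U);

Derivation:
internal I2 with children ['I1', 'G', 'U']
  internal I1 with children ['X', 'J', 'I0']
    leaf 'X' → 'X'
    leaf 'J' → 'J'
    internal I0 with children ['Q', 'T', 'M', 'A']
      leaf 'Q' → 'Q'
      leaf 'T' → 'T'
      leaf 'M' → 'M'
      leaf 'A' → 'A'
    → '(Q,T,M,A)'
  → '(X,J,(Q,T,M,A))'
  leaf 'G' → 'G'
  leaf 'U' → 'U'
→ '((X,J,(Q,T,M,A)),G,U)'
Final: ((X,J,(Q,T,M,A)),G,U);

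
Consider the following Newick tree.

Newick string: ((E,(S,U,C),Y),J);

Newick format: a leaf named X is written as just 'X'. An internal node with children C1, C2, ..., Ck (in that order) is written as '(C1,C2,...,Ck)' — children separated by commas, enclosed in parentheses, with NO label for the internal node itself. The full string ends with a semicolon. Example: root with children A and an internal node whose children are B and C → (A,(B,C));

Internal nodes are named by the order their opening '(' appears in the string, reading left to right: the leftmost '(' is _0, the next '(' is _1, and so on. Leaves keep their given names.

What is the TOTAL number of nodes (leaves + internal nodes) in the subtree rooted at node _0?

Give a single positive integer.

Answer: 9

Derivation:
Newick: ((E,(S,U,C),Y),J);
Locate _0: it is the '(' at position 0 (the 1st '(' reading left to right).
Query: subtree rooted at _0
_0: subtree_size = 1 + 8
  _1: subtree_size = 1 + 6
    E: subtree_size = 1 + 0
    _2: subtree_size = 1 + 3
      S: subtree_size = 1 + 0
      U: subtree_size = 1 + 0
      C: subtree_size = 1 + 0
    Y: subtree_size = 1 + 0
  J: subtree_size = 1 + 0
Total subtree size of _0: 9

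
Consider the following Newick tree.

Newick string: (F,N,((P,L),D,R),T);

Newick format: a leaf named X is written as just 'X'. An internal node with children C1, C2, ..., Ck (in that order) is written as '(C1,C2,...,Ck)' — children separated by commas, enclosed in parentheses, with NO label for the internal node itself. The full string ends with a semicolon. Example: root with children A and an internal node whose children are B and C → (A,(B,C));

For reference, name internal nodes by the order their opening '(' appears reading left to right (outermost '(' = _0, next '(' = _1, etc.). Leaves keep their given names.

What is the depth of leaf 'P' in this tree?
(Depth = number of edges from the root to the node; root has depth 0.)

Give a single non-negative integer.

Newick: (F,N,((P,L),D,R),T);
Naming internals by '(' encounter order: outermost '(' = _0, next = _1, ...
Query node: P
Path from root: _0 -> _1 -> _2 -> P
Depth of P: 3 (number of edges from root)

Answer: 3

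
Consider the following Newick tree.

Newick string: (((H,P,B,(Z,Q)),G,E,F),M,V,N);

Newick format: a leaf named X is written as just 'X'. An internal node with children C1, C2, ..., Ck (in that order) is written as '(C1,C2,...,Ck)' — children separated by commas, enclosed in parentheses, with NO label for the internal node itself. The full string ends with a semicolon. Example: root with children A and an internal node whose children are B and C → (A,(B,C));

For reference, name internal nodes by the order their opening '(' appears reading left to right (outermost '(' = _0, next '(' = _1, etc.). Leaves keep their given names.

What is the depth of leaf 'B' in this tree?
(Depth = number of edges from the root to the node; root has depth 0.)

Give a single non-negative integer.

Answer: 3

Derivation:
Newick: (((H,P,B,(Z,Q)),G,E,F),M,V,N);
Naming internals by '(' encounter order: outermost '(' = _0, next = _1, ...
Query node: B
Path from root: _0 -> _1 -> _2 -> B
Depth of B: 3 (number of edges from root)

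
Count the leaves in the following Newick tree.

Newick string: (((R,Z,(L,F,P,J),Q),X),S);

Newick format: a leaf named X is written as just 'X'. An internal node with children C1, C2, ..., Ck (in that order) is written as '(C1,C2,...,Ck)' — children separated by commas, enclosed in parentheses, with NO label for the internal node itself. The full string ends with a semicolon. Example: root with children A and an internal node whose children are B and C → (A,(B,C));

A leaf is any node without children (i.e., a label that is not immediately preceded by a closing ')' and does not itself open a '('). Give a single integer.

Answer: 9

Derivation:
Newick: (((R,Z,(L,F,P,J),Q),X),S);
Scan left-to-right; a leaf is any maximal label run not followed by '(':
  pos 3: leaf 'R' → count = 1
  pos 5: leaf 'Z' → count = 2
  pos 8: leaf 'L' → count = 3
  pos 10: leaf 'F' → count = 4
  pos 12: leaf 'P' → count = 5
  pos 14: leaf 'J' → count = 6
  pos 17: leaf 'Q' → count = 7
  pos 20: leaf 'X' → count = 8
  pos 23: leaf 'S' → count = 9
Total leaves: 9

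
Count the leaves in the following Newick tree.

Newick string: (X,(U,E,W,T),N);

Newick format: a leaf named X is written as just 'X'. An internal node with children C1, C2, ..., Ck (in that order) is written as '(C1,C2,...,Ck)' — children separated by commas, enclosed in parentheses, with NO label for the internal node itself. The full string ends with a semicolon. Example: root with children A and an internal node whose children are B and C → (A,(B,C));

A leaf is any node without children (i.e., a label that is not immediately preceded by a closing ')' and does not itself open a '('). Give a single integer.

Newick: (X,(U,E,W,T),N);
Scan left-to-right; a leaf is any maximal label run not followed by '(':
  pos 1: leaf 'X' → count = 1
  pos 4: leaf 'U' → count = 2
  pos 6: leaf 'E' → count = 3
  pos 8: leaf 'W' → count = 4
  pos 10: leaf 'T' → count = 5
  pos 13: leaf 'N' → count = 6
Total leaves: 6

Answer: 6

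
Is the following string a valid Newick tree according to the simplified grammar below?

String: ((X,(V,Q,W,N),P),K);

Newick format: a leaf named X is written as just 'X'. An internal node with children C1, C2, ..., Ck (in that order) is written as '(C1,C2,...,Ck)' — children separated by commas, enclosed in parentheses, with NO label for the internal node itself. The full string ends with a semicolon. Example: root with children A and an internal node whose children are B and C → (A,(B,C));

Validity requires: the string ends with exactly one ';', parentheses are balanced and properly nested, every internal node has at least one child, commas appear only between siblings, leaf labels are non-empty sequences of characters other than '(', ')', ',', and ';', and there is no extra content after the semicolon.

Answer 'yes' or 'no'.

Answer: yes

Derivation:
Input: ((X,(V,Q,W,N),P),K);
Paren balance: 3 '(' vs 3 ')' OK
Ends with single ';': True
Full parse: OK
Valid: True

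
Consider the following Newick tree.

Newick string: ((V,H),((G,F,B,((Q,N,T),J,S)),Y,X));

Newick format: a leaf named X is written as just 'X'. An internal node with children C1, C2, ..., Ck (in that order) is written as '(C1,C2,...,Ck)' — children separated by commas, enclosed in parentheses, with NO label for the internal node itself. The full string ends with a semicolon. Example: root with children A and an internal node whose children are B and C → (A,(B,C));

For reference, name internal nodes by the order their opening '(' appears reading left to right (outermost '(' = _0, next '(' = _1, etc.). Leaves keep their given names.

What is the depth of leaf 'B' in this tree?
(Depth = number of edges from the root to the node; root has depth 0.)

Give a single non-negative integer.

Answer: 3

Derivation:
Newick: ((V,H),((G,F,B,((Q,N,T),J,S)),Y,X));
Naming internals by '(' encounter order: outermost '(' = _0, next = _1, ...
Query node: B
Path from root: _0 -> _2 -> _3 -> B
Depth of B: 3 (number of edges from root)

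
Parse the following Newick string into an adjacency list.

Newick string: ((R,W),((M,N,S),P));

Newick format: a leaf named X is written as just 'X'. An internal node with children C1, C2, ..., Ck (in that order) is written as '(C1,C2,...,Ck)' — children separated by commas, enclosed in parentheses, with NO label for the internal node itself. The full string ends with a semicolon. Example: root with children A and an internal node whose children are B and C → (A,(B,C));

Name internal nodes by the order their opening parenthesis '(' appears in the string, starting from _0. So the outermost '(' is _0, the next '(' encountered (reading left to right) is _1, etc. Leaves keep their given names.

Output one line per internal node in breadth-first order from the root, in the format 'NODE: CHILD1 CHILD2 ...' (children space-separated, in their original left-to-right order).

Answer: _0: _1 _2
_1: R W
_2: _3 P
_3: M N S

Derivation:
Input: ((R,W),((M,N,S),P));
Scanning left-to-right, naming '(' by encounter order:
  pos 0: '(' -> open internal node _0 (depth 1)
  pos 1: '(' -> open internal node _1 (depth 2)
  pos 5: ')' -> close internal node _1 (now at depth 1)
  pos 7: '(' -> open internal node _2 (depth 2)
  pos 8: '(' -> open internal node _3 (depth 3)
  pos 14: ')' -> close internal node _3 (now at depth 2)
  pos 17: ')' -> close internal node _2 (now at depth 1)
  pos 18: ')' -> close internal node _0 (now at depth 0)
Total internal nodes: 4
BFS adjacency from root:
  _0: _1 _2
  _1: R W
  _2: _3 P
  _3: M N S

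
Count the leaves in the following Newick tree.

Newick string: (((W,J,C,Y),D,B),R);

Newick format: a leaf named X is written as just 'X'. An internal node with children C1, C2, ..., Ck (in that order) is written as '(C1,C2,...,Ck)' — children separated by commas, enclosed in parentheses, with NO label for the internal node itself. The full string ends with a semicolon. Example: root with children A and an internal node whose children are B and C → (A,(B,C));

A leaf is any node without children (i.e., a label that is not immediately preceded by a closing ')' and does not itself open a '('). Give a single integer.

Answer: 7

Derivation:
Newick: (((W,J,C,Y),D,B),R);
Scan left-to-right; a leaf is any maximal label run not followed by '(':
  pos 3: leaf 'W' → count = 1
  pos 5: leaf 'J' → count = 2
  pos 7: leaf 'C' → count = 3
  pos 9: leaf 'Y' → count = 4
  pos 12: leaf 'D' → count = 5
  pos 14: leaf 'B' → count = 6
  pos 17: leaf 'R' → count = 7
Total leaves: 7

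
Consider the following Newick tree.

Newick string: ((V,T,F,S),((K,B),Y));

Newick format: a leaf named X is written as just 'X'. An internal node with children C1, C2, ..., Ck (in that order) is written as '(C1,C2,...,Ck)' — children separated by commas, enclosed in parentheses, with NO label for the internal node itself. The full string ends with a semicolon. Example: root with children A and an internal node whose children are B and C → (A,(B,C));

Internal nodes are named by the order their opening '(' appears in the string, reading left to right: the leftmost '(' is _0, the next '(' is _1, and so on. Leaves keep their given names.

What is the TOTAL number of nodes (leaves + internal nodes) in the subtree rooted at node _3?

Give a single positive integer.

Newick: ((V,T,F,S),((K,B),Y));
Locate _3: it is the '(' at position 12 (the 4th '(' reading left to right).
Query: subtree rooted at _3
_3: subtree_size = 1 + 2
  K: subtree_size = 1 + 0
  B: subtree_size = 1 + 0
Total subtree size of _3: 3

Answer: 3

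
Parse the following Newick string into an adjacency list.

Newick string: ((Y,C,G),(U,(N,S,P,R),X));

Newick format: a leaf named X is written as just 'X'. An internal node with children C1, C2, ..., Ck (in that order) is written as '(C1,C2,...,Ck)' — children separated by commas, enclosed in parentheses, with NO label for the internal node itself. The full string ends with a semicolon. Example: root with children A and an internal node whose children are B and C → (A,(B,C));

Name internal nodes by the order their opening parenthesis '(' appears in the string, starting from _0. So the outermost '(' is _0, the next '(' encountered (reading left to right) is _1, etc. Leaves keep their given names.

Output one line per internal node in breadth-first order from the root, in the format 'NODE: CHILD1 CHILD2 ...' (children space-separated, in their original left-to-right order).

Input: ((Y,C,G),(U,(N,S,P,R),X));
Scanning left-to-right, naming '(' by encounter order:
  pos 0: '(' -> open internal node _0 (depth 1)
  pos 1: '(' -> open internal node _1 (depth 2)
  pos 7: ')' -> close internal node _1 (now at depth 1)
  pos 9: '(' -> open internal node _2 (depth 2)
  pos 12: '(' -> open internal node _3 (depth 3)
  pos 20: ')' -> close internal node _3 (now at depth 2)
  pos 23: ')' -> close internal node _2 (now at depth 1)
  pos 24: ')' -> close internal node _0 (now at depth 0)
Total internal nodes: 4
BFS adjacency from root:
  _0: _1 _2
  _1: Y C G
  _2: U _3 X
  _3: N S P R

Answer: _0: _1 _2
_1: Y C G
_2: U _3 X
_3: N S P R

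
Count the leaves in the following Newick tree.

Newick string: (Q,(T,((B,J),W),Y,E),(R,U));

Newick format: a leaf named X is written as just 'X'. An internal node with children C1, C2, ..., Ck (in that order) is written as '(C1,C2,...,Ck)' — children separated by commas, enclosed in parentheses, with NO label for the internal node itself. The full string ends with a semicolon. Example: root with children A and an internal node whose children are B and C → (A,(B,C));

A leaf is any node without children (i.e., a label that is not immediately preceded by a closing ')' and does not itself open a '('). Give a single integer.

Answer: 9

Derivation:
Newick: (Q,(T,((B,J),W),Y,E),(R,U));
Scan left-to-right; a leaf is any maximal label run not followed by '(':
  pos 1: leaf 'Q' → count = 1
  pos 4: leaf 'T' → count = 2
  pos 8: leaf 'B' → count = 3
  pos 10: leaf 'J' → count = 4
  pos 13: leaf 'W' → count = 5
  pos 16: leaf 'Y' → count = 6
  pos 18: leaf 'E' → count = 7
  pos 22: leaf 'R' → count = 8
  pos 24: leaf 'U' → count = 9
Total leaves: 9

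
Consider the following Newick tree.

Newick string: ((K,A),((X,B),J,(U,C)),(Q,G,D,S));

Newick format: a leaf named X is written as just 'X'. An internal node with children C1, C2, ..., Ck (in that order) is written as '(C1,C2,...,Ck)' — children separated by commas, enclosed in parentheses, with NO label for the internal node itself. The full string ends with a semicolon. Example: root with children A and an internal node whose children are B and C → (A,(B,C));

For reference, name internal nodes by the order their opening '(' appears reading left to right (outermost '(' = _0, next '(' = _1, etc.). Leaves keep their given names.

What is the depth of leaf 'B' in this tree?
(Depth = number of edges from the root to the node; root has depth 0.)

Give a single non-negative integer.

Answer: 3

Derivation:
Newick: ((K,A),((X,B),J,(U,C)),(Q,G,D,S));
Naming internals by '(' encounter order: outermost '(' = _0, next = _1, ...
Query node: B
Path from root: _0 -> _2 -> _3 -> B
Depth of B: 3 (number of edges from root)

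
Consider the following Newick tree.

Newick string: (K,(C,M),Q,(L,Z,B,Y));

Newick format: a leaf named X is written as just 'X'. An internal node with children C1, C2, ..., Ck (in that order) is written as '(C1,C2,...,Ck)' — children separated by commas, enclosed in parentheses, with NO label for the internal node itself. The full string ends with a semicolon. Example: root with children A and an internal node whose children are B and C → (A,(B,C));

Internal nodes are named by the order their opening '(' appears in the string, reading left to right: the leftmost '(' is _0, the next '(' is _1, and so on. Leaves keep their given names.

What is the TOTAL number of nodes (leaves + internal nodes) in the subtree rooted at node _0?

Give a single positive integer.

Answer: 11

Derivation:
Newick: (K,(C,M),Q,(L,Z,B,Y));
Locate _0: it is the '(' at position 0 (the 1st '(' reading left to right).
Query: subtree rooted at _0
_0: subtree_size = 1 + 10
  K: subtree_size = 1 + 0
  _1: subtree_size = 1 + 2
    C: subtree_size = 1 + 0
    M: subtree_size = 1 + 0
  Q: subtree_size = 1 + 0
  _2: subtree_size = 1 + 4
    L: subtree_size = 1 + 0
    Z: subtree_size = 1 + 0
    B: subtree_size = 1 + 0
    Y: subtree_size = 1 + 0
Total subtree size of _0: 11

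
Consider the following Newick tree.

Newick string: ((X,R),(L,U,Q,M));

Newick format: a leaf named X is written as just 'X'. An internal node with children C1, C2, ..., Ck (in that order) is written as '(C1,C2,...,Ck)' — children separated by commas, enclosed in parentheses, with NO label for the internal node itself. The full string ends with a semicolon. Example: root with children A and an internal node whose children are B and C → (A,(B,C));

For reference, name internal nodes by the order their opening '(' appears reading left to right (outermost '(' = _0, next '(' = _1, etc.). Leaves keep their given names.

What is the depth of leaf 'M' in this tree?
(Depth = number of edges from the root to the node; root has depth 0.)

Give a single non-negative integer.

Answer: 2

Derivation:
Newick: ((X,R),(L,U,Q,M));
Naming internals by '(' encounter order: outermost '(' = _0, next = _1, ...
Query node: M
Path from root: _0 -> _2 -> M
Depth of M: 2 (number of edges from root)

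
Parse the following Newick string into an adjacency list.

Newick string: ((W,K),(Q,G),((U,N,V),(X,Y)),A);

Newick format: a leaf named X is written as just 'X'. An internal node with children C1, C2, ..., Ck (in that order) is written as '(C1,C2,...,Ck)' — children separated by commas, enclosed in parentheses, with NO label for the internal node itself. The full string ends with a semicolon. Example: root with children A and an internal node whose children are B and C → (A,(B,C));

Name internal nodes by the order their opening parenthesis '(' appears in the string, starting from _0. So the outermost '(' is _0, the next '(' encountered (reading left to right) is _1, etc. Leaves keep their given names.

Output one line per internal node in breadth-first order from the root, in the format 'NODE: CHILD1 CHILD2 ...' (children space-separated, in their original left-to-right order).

Answer: _0: _1 _2 _3 A
_1: W K
_2: Q G
_3: _4 _5
_4: U N V
_5: X Y

Derivation:
Input: ((W,K),(Q,G),((U,N,V),(X,Y)),A);
Scanning left-to-right, naming '(' by encounter order:
  pos 0: '(' -> open internal node _0 (depth 1)
  pos 1: '(' -> open internal node _1 (depth 2)
  pos 5: ')' -> close internal node _1 (now at depth 1)
  pos 7: '(' -> open internal node _2 (depth 2)
  pos 11: ')' -> close internal node _2 (now at depth 1)
  pos 13: '(' -> open internal node _3 (depth 2)
  pos 14: '(' -> open internal node _4 (depth 3)
  pos 20: ')' -> close internal node _4 (now at depth 2)
  pos 22: '(' -> open internal node _5 (depth 3)
  pos 26: ')' -> close internal node _5 (now at depth 2)
  pos 27: ')' -> close internal node _3 (now at depth 1)
  pos 30: ')' -> close internal node _0 (now at depth 0)
Total internal nodes: 6
BFS adjacency from root:
  _0: _1 _2 _3 A
  _1: W K
  _2: Q G
  _3: _4 _5
  _4: U N V
  _5: X Y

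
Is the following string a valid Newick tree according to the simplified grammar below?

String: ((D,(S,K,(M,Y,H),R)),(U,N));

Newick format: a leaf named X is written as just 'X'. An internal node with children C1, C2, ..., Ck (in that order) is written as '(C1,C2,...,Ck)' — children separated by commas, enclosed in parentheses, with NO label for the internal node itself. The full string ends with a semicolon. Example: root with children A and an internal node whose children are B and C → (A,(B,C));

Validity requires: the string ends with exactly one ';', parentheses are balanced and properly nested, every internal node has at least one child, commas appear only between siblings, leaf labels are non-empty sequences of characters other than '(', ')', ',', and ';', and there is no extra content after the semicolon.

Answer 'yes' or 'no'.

Input: ((D,(S,K,(M,Y,H),R)),(U,N));
Paren balance: 5 '(' vs 5 ')' OK
Ends with single ';': True
Full parse: OK
Valid: True

Answer: yes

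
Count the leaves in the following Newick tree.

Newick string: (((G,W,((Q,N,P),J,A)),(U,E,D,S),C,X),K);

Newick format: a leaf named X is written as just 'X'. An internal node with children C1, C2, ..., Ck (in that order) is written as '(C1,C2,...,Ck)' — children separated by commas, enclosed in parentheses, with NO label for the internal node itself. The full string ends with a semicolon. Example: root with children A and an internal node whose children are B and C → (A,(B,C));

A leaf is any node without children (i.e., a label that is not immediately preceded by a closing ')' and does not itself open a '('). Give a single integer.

Newick: (((G,W,((Q,N,P),J,A)),(U,E,D,S),C,X),K);
Scan left-to-right; a leaf is any maximal label run not followed by '(':
  pos 3: leaf 'G' → count = 1
  pos 5: leaf 'W' → count = 2
  pos 9: leaf 'Q' → count = 3
  pos 11: leaf 'N' → count = 4
  pos 13: leaf 'P' → count = 5
  pos 16: leaf 'J' → count = 6
  pos 18: leaf 'A' → count = 7
  pos 23: leaf 'U' → count = 8
  pos 25: leaf 'E' → count = 9
  pos 27: leaf 'D' → count = 10
  pos 29: leaf 'S' → count = 11
  pos 32: leaf 'C' → count = 12
  pos 34: leaf 'X' → count = 13
  pos 37: leaf 'K' → count = 14
Total leaves: 14

Answer: 14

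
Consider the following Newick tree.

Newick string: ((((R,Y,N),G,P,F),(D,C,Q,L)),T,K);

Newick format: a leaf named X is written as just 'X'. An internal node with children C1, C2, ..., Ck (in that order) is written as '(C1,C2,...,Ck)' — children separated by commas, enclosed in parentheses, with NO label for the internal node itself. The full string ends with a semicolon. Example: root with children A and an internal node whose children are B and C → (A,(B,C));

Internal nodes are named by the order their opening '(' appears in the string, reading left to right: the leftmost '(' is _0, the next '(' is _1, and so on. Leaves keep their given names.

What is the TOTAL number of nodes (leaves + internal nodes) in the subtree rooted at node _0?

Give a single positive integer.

Answer: 17

Derivation:
Newick: ((((R,Y,N),G,P,F),(D,C,Q,L)),T,K);
Locate _0: it is the '(' at position 0 (the 1st '(' reading left to right).
Query: subtree rooted at _0
_0: subtree_size = 1 + 16
  _1: subtree_size = 1 + 13
    _2: subtree_size = 1 + 7
      _3: subtree_size = 1 + 3
        R: subtree_size = 1 + 0
        Y: subtree_size = 1 + 0
        N: subtree_size = 1 + 0
      G: subtree_size = 1 + 0
      P: subtree_size = 1 + 0
      F: subtree_size = 1 + 0
    _4: subtree_size = 1 + 4
      D: subtree_size = 1 + 0
      C: subtree_size = 1 + 0
      Q: subtree_size = 1 + 0
      L: subtree_size = 1 + 0
  T: subtree_size = 1 + 0
  K: subtree_size = 1 + 0
Total subtree size of _0: 17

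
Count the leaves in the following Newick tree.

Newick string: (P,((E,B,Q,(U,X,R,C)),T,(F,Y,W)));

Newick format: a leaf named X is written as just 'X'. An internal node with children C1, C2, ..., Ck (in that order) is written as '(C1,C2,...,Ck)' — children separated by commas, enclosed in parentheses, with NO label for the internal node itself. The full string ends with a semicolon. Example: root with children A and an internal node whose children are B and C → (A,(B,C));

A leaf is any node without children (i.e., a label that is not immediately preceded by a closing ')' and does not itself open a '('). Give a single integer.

Answer: 12

Derivation:
Newick: (P,((E,B,Q,(U,X,R,C)),T,(F,Y,W)));
Scan left-to-right; a leaf is any maximal label run not followed by '(':
  pos 1: leaf 'P' → count = 1
  pos 5: leaf 'E' → count = 2
  pos 7: leaf 'B' → count = 3
  pos 9: leaf 'Q' → count = 4
  pos 12: leaf 'U' → count = 5
  pos 14: leaf 'X' → count = 6
  pos 16: leaf 'R' → count = 7
  pos 18: leaf 'C' → count = 8
  pos 22: leaf 'T' → count = 9
  pos 25: leaf 'F' → count = 10
  pos 27: leaf 'Y' → count = 11
  pos 29: leaf 'W' → count = 12
Total leaves: 12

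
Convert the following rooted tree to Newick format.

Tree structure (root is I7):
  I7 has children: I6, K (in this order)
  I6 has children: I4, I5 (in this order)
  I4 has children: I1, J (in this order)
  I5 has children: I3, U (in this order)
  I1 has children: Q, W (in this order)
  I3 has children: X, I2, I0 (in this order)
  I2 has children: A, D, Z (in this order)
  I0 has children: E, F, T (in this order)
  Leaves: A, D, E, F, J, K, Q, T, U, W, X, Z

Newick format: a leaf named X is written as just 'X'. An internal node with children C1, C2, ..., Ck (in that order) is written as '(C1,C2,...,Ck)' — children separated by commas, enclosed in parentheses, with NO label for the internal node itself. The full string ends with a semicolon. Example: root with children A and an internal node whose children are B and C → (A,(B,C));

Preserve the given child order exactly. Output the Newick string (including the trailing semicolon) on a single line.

internal I7 with children ['I6', 'K']
  internal I6 with children ['I4', 'I5']
    internal I4 with children ['I1', 'J']
      internal I1 with children ['Q', 'W']
        leaf 'Q' → 'Q'
        leaf 'W' → 'W'
      → '(Q,W)'
      leaf 'J' → 'J'
    → '((Q,W),J)'
    internal I5 with children ['I3', 'U']
      internal I3 with children ['X', 'I2', 'I0']
        leaf 'X' → 'X'
        internal I2 with children ['A', 'D', 'Z']
          leaf 'A' → 'A'
          leaf 'D' → 'D'
          leaf 'Z' → 'Z'
        → '(A,D,Z)'
        internal I0 with children ['E', 'F', 'T']
          leaf 'E' → 'E'
          leaf 'F' → 'F'
          leaf 'T' → 'T'
        → '(E,F,T)'
      → '(X,(A,D,Z),(E,F,T))'
      leaf 'U' → 'U'
    → '((X,(A,D,Z),(E,F,T)),U)'
  → '(((Q,W),J),((X,(A,D,Z),(E,F,T)),U))'
  leaf 'K' → 'K'
→ '((((Q,W),J),((X,(A,D,Z),(E,F,T)),U)),K)'
Final: ((((Q,W),J),((X,(A,D,Z),(E,F,T)),U)),K);

Answer: ((((Q,W),J),((X,(A,D,Z),(E,F,T)),U)),K);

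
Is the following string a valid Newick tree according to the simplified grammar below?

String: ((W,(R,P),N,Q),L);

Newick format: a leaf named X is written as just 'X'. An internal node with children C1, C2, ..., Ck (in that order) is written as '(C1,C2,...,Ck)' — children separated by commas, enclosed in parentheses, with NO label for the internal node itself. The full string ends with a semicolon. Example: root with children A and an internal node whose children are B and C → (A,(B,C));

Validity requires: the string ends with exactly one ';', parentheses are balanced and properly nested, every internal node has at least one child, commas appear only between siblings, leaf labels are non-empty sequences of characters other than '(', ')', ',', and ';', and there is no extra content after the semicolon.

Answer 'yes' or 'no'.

Answer: yes

Derivation:
Input: ((W,(R,P),N,Q),L);
Paren balance: 3 '(' vs 3 ')' OK
Ends with single ';': True
Full parse: OK
Valid: True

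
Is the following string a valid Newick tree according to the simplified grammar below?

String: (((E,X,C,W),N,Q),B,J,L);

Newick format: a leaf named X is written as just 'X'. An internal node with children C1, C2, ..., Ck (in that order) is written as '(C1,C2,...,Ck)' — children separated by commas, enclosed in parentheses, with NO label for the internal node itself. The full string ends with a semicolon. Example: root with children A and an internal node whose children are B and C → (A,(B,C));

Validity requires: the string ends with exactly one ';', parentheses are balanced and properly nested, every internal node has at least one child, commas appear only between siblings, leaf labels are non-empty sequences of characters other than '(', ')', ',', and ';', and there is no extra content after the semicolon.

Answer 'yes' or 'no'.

Answer: yes

Derivation:
Input: (((E,X,C,W),N,Q),B,J,L);
Paren balance: 3 '(' vs 3 ')' OK
Ends with single ';': True
Full parse: OK
Valid: True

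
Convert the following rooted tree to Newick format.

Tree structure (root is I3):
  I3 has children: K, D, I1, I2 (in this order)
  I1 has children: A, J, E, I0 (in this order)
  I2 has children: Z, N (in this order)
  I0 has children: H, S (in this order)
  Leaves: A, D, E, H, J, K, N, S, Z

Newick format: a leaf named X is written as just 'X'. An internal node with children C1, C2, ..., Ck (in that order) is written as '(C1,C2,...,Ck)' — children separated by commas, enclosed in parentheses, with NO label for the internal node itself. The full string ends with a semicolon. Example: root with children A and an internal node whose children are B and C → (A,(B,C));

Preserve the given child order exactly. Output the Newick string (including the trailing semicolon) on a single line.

Answer: (K,D,(A,J,E,(H,S)),(Z,N));

Derivation:
internal I3 with children ['K', 'D', 'I1', 'I2']
  leaf 'K' → 'K'
  leaf 'D' → 'D'
  internal I1 with children ['A', 'J', 'E', 'I0']
    leaf 'A' → 'A'
    leaf 'J' → 'J'
    leaf 'E' → 'E'
    internal I0 with children ['H', 'S']
      leaf 'H' → 'H'
      leaf 'S' → 'S'
    → '(H,S)'
  → '(A,J,E,(H,S))'
  internal I2 with children ['Z', 'N']
    leaf 'Z' → 'Z'
    leaf 'N' → 'N'
  → '(Z,N)'
→ '(K,D,(A,J,E,(H,S)),(Z,N))'
Final: (K,D,(A,J,E,(H,S)),(Z,N));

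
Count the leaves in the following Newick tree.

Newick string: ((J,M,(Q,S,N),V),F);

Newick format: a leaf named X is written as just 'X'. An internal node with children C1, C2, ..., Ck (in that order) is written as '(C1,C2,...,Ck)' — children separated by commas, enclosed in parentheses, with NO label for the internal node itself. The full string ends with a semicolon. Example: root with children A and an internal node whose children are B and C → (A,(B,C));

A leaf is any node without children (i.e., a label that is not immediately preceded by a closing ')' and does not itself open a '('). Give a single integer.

Newick: ((J,M,(Q,S,N),V),F);
Scan left-to-right; a leaf is any maximal label run not followed by '(':
  pos 2: leaf 'J' → count = 1
  pos 4: leaf 'M' → count = 2
  pos 7: leaf 'Q' → count = 3
  pos 9: leaf 'S' → count = 4
  pos 11: leaf 'N' → count = 5
  pos 14: leaf 'V' → count = 6
  pos 17: leaf 'F' → count = 7
Total leaves: 7

Answer: 7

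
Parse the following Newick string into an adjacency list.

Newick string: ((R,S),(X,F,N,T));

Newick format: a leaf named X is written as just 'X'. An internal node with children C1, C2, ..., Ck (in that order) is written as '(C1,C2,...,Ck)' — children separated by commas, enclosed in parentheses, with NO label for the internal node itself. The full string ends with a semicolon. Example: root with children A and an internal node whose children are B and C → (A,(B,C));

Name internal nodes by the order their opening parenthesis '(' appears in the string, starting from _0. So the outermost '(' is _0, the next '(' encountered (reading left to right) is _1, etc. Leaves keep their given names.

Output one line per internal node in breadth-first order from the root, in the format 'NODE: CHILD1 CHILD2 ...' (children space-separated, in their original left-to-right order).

Answer: _0: _1 _2
_1: R S
_2: X F N T

Derivation:
Input: ((R,S),(X,F,N,T));
Scanning left-to-right, naming '(' by encounter order:
  pos 0: '(' -> open internal node _0 (depth 1)
  pos 1: '(' -> open internal node _1 (depth 2)
  pos 5: ')' -> close internal node _1 (now at depth 1)
  pos 7: '(' -> open internal node _2 (depth 2)
  pos 15: ')' -> close internal node _2 (now at depth 1)
  pos 16: ')' -> close internal node _0 (now at depth 0)
Total internal nodes: 3
BFS adjacency from root:
  _0: _1 _2
  _1: R S
  _2: X F N T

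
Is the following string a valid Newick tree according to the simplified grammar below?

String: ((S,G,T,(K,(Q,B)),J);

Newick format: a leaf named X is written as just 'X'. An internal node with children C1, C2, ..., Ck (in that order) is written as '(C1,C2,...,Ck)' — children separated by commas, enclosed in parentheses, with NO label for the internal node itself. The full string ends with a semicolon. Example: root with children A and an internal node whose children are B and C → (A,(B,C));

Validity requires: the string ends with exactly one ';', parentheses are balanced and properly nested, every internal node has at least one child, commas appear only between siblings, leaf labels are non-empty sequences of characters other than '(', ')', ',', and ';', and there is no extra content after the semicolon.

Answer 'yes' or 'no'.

Input: ((S,G,T,(K,(Q,B)),J);
Paren balance: 4 '(' vs 3 ')' MISMATCH
Ends with single ';': True
Full parse: FAILS (expected , or ) at pos 20)
Valid: False

Answer: no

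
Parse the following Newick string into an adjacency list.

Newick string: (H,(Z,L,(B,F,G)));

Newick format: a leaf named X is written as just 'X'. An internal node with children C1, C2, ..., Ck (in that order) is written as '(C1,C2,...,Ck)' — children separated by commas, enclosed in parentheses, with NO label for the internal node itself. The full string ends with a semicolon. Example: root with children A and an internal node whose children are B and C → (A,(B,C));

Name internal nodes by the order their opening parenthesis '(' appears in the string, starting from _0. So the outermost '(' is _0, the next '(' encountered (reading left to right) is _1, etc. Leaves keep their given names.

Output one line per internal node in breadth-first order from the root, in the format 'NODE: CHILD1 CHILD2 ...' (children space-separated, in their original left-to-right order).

Input: (H,(Z,L,(B,F,G)));
Scanning left-to-right, naming '(' by encounter order:
  pos 0: '(' -> open internal node _0 (depth 1)
  pos 3: '(' -> open internal node _1 (depth 2)
  pos 8: '(' -> open internal node _2 (depth 3)
  pos 14: ')' -> close internal node _2 (now at depth 2)
  pos 15: ')' -> close internal node _1 (now at depth 1)
  pos 16: ')' -> close internal node _0 (now at depth 0)
Total internal nodes: 3
BFS adjacency from root:
  _0: H _1
  _1: Z L _2
  _2: B F G

Answer: _0: H _1
_1: Z L _2
_2: B F G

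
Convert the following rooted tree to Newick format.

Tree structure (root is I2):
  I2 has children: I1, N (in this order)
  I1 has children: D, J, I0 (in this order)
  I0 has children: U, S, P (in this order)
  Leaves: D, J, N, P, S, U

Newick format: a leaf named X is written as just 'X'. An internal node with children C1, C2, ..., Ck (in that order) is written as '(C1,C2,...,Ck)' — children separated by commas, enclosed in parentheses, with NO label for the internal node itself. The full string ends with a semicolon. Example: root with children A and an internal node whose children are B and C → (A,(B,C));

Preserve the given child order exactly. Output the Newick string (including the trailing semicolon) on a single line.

internal I2 with children ['I1', 'N']
  internal I1 with children ['D', 'J', 'I0']
    leaf 'D' → 'D'
    leaf 'J' → 'J'
    internal I0 with children ['U', 'S', 'P']
      leaf 'U' → 'U'
      leaf 'S' → 'S'
      leaf 'P' → 'P'
    → '(U,S,P)'
  → '(D,J,(U,S,P))'
  leaf 'N' → 'N'
→ '((D,J,(U,S,P)),N)'
Final: ((D,J,(U,S,P)),N);

Answer: ((D,J,(U,S,P)),N);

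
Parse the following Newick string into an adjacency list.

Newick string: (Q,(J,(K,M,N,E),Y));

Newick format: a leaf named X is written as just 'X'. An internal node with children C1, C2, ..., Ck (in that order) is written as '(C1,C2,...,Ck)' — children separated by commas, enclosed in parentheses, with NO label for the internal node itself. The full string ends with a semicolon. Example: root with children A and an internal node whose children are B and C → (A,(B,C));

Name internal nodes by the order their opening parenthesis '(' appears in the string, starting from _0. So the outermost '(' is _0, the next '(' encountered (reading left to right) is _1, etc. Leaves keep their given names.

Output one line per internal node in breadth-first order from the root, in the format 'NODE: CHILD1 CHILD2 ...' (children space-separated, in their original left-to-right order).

Input: (Q,(J,(K,M,N,E),Y));
Scanning left-to-right, naming '(' by encounter order:
  pos 0: '(' -> open internal node _0 (depth 1)
  pos 3: '(' -> open internal node _1 (depth 2)
  pos 6: '(' -> open internal node _2 (depth 3)
  pos 14: ')' -> close internal node _2 (now at depth 2)
  pos 17: ')' -> close internal node _1 (now at depth 1)
  pos 18: ')' -> close internal node _0 (now at depth 0)
Total internal nodes: 3
BFS adjacency from root:
  _0: Q _1
  _1: J _2 Y
  _2: K M N E

Answer: _0: Q _1
_1: J _2 Y
_2: K M N E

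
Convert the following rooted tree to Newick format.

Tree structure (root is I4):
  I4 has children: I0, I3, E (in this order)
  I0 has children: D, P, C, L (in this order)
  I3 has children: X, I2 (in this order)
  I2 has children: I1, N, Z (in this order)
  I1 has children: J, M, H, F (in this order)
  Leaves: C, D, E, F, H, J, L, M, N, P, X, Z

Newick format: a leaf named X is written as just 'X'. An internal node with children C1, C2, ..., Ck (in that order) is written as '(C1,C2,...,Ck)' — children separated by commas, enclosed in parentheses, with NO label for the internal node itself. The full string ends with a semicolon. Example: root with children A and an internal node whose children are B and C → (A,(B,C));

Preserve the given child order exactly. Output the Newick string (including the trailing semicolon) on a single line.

internal I4 with children ['I0', 'I3', 'E']
  internal I0 with children ['D', 'P', 'C', 'L']
    leaf 'D' → 'D'
    leaf 'P' → 'P'
    leaf 'C' → 'C'
    leaf 'L' → 'L'
  → '(D,P,C,L)'
  internal I3 with children ['X', 'I2']
    leaf 'X' → 'X'
    internal I2 with children ['I1', 'N', 'Z']
      internal I1 with children ['J', 'M', 'H', 'F']
        leaf 'J' → 'J'
        leaf 'M' → 'M'
        leaf 'H' → 'H'
        leaf 'F' → 'F'
      → '(J,M,H,F)'
      leaf 'N' → 'N'
      leaf 'Z' → 'Z'
    → '((J,M,H,F),N,Z)'
  → '(X,((J,M,H,F),N,Z))'
  leaf 'E' → 'E'
→ '((D,P,C,L),(X,((J,M,H,F),N,Z)),E)'
Final: ((D,P,C,L),(X,((J,M,H,F),N,Z)),E);

Answer: ((D,P,C,L),(X,((J,M,H,F),N,Z)),E);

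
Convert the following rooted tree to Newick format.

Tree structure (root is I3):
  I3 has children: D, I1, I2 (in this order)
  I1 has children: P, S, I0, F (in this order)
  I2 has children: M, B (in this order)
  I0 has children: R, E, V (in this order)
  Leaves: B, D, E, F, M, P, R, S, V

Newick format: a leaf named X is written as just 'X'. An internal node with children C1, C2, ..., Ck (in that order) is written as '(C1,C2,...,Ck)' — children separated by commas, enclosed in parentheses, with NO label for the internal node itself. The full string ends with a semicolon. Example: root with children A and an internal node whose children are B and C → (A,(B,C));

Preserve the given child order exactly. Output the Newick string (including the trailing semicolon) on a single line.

Answer: (D,(P,S,(R,E,V),F),(M,B));

Derivation:
internal I3 with children ['D', 'I1', 'I2']
  leaf 'D' → 'D'
  internal I1 with children ['P', 'S', 'I0', 'F']
    leaf 'P' → 'P'
    leaf 'S' → 'S'
    internal I0 with children ['R', 'E', 'V']
      leaf 'R' → 'R'
      leaf 'E' → 'E'
      leaf 'V' → 'V'
    → '(R,E,V)'
    leaf 'F' → 'F'
  → '(P,S,(R,E,V),F)'
  internal I2 with children ['M', 'B']
    leaf 'M' → 'M'
    leaf 'B' → 'B'
  → '(M,B)'
→ '(D,(P,S,(R,E,V),F),(M,B))'
Final: (D,(P,S,(R,E,V),F),(M,B));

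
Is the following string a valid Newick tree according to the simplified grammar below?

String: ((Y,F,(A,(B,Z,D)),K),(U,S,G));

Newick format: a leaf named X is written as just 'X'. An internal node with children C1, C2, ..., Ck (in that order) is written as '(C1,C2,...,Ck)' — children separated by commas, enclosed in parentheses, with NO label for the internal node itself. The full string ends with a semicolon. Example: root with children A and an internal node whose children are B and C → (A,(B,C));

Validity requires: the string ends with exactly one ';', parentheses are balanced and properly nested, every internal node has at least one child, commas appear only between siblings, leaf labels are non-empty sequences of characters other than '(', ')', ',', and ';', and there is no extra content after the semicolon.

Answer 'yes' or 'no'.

Input: ((Y,F,(A,(B,Z,D)),K),(U,S,G));
Paren balance: 5 '(' vs 5 ')' OK
Ends with single ';': True
Full parse: OK
Valid: True

Answer: yes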